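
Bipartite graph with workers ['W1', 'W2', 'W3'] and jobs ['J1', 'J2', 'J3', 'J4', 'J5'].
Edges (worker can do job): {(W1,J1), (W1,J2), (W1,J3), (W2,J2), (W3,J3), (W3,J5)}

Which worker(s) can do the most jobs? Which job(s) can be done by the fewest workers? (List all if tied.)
Most versatile: W1 (3 jobs); Least covered: J4 (0 workers)

Worker degrees (jobs they can do): W1:3, W2:1, W3:2
Job degrees (workers who can do it): J1:1, J2:2, J3:2, J4:0, J5:1

Maximum worker degree is 3, achieved by: W1
Minimum job degree is 0, achieved by: J4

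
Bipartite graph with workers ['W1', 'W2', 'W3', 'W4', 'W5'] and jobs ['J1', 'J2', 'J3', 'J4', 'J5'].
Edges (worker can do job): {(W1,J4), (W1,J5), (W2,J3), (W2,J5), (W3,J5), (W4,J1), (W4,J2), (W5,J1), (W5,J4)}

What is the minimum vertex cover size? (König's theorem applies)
Minimum vertex cover size = 5

By König's theorem: in bipartite graphs,
min vertex cover = max matching = 5

Maximum matching has size 5, so minimum vertex cover also has size 5.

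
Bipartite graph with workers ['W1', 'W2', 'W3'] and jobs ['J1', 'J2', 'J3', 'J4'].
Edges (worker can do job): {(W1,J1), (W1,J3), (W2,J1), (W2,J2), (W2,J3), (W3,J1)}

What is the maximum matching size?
Maximum matching size = 3

Maximum matching: {(W1,J3), (W2,J2), (W3,J1)}
Size: 3

This assigns 3 workers to 3 distinct jobs.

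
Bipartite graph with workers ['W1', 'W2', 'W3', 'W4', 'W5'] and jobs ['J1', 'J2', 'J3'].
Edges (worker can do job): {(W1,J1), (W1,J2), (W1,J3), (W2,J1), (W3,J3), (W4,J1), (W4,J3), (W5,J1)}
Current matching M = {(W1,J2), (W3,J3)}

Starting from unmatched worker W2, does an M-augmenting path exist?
Yes: W2 → J1

An M-augmenting path alternates non-matching / matching edges, starting and ending at unmatched vertices.
Path: W2 → J1
(J1 is unmatched in M, so the path is augmenting.)
Flipping edges along this path would increase |M| from 2 to 3.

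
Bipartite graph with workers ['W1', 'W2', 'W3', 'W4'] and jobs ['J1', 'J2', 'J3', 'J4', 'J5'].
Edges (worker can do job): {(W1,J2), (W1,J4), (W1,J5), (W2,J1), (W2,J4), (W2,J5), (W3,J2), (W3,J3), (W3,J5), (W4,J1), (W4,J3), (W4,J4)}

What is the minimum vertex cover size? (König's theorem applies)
Minimum vertex cover size = 4

By König's theorem: in bipartite graphs,
min vertex cover = max matching = 4

Maximum matching has size 4, so minimum vertex cover also has size 4.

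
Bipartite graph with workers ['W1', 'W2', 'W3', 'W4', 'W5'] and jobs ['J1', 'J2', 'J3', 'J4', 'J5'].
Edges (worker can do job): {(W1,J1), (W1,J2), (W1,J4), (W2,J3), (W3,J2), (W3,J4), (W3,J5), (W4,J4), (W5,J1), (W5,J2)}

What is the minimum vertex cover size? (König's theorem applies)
Minimum vertex cover size = 5

By König's theorem: in bipartite graphs,
min vertex cover = max matching = 5

Maximum matching has size 5, so minimum vertex cover also has size 5.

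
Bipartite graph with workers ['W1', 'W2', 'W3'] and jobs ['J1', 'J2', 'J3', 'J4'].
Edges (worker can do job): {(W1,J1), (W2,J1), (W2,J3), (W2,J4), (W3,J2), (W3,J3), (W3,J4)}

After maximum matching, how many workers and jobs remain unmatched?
Unmatched: 0 workers, 1 jobs

Maximum matching size: 3
Workers: 3 total, 3 matched, 0 unmatched
Jobs: 4 total, 3 matched, 1 unmatched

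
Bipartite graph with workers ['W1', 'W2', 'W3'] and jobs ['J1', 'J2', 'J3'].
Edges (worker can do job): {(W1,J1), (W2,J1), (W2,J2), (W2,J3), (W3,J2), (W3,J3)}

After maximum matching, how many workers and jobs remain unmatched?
Unmatched: 0 workers, 0 jobs

Maximum matching size: 3
Workers: 3 total, 3 matched, 0 unmatched
Jobs: 3 total, 3 matched, 0 unmatched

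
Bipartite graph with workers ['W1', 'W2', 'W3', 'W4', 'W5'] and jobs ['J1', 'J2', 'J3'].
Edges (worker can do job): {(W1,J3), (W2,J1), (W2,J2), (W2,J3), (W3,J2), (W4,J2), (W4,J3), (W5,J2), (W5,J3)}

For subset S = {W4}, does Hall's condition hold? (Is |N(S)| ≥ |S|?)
Yes: |N(S)| = 2, |S| = 1

Subset S = {W4}
Neighbors N(S) = {J2, J3}

|N(S)| = 2, |S| = 1
Hall's condition: |N(S)| ≥ |S| is satisfied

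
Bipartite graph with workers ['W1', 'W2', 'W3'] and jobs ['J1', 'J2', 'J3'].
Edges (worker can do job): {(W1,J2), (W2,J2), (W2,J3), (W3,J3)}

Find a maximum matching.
Matching: {(W1,J2), (W3,J3)}

Maximum matching (size 2):
  W1 → J2
  W3 → J3

Each worker is assigned to at most one job, and each job to at most one worker.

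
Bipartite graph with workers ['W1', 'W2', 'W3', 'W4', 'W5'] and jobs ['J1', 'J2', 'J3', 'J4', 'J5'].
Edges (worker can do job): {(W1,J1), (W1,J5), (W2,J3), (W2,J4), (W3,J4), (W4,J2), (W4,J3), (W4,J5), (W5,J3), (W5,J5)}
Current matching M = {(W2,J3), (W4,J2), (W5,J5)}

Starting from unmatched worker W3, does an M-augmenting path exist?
Yes: W3 → J4

An M-augmenting path alternates non-matching / matching edges, starting and ending at unmatched vertices.
Path: W3 → J4
(J4 is unmatched in M, so the path is augmenting.)
Flipping edges along this path would increase |M| from 3 to 4.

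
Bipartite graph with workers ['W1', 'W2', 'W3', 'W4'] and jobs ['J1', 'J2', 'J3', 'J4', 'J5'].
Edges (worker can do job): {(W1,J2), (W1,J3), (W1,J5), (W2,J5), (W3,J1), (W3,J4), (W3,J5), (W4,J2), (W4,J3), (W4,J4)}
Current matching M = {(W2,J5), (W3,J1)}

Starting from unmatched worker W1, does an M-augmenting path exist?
Yes: W1 → J2

An M-augmenting path alternates non-matching / matching edges, starting and ending at unmatched vertices.
Path: W1 → J2
(J2 is unmatched in M, so the path is augmenting.)
Flipping edges along this path would increase |M| from 2 to 3.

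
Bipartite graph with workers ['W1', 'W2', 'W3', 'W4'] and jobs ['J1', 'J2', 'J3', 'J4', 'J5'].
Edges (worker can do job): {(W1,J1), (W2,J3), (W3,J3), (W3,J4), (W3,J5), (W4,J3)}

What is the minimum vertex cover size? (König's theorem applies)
Minimum vertex cover size = 3

By König's theorem: in bipartite graphs,
min vertex cover = max matching = 3

Maximum matching has size 3, so minimum vertex cover also has size 3.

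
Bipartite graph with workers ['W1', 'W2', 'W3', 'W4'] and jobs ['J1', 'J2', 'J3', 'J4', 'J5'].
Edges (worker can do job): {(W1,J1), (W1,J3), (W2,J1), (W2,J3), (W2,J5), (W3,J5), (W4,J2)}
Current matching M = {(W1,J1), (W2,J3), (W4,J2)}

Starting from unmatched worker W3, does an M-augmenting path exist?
Yes: W3 → J5

An M-augmenting path alternates non-matching / matching edges, starting and ending at unmatched vertices.
Path: W3 → J5
(J5 is unmatched in M, so the path is augmenting.)
Flipping edges along this path would increase |M| from 3 to 4.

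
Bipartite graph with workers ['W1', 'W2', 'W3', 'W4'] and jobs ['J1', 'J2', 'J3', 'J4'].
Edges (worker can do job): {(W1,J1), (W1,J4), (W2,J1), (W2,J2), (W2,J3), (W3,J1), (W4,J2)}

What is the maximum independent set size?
Maximum independent set = 4

By König's theorem:
- Min vertex cover = Max matching = 4
- Max independent set = Total vertices - Min vertex cover
- Max independent set = 8 - 4 = 4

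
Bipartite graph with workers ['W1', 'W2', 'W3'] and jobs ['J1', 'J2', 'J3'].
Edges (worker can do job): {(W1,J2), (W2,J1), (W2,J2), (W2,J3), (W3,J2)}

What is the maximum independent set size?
Maximum independent set = 4

By König's theorem:
- Min vertex cover = Max matching = 2
- Max independent set = Total vertices - Min vertex cover
- Max independent set = 6 - 2 = 4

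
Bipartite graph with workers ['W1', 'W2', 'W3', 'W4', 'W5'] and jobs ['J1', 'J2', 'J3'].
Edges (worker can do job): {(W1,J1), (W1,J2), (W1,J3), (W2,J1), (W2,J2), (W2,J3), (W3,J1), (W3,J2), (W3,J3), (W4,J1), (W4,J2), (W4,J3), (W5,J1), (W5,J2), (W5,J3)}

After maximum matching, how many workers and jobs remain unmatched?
Unmatched: 2 workers, 0 jobs

Maximum matching size: 3
Workers: 5 total, 3 matched, 2 unmatched
Jobs: 3 total, 3 matched, 0 unmatched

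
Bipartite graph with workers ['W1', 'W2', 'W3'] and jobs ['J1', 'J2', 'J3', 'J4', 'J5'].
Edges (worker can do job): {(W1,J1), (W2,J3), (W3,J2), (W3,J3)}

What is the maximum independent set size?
Maximum independent set = 5

By König's theorem:
- Min vertex cover = Max matching = 3
- Max independent set = Total vertices - Min vertex cover
- Max independent set = 8 - 3 = 5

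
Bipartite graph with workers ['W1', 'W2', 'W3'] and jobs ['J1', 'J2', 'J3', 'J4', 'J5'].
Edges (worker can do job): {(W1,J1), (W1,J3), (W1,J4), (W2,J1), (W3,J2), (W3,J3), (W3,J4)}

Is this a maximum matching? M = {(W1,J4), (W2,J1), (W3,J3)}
Yes, size 3 is maximum

Proposed matching has size 3.
Maximum matching size for this graph: 3.

This is a maximum matching.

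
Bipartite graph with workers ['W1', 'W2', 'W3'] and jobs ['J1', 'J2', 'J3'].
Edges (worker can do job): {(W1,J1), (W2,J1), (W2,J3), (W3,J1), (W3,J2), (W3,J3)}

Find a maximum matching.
Matching: {(W1,J1), (W2,J3), (W3,J2)}

Maximum matching (size 3):
  W1 → J1
  W2 → J3
  W3 → J2

Each worker is assigned to at most one job, and each job to at most one worker.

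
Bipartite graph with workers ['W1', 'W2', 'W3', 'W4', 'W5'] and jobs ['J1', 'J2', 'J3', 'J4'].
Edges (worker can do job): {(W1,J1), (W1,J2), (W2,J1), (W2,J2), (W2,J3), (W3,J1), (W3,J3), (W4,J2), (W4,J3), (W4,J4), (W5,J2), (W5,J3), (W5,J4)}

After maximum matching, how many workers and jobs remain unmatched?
Unmatched: 1 workers, 0 jobs

Maximum matching size: 4
Workers: 5 total, 4 matched, 1 unmatched
Jobs: 4 total, 4 matched, 0 unmatched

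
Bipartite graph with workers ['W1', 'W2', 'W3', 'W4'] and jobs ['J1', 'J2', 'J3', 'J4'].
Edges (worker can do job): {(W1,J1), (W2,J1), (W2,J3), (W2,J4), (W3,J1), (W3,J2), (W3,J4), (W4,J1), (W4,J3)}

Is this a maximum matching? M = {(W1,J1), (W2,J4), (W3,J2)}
No, size 3 is not maximum

Proposed matching has size 3.
Maximum matching size for this graph: 4.

This is NOT maximum - can be improved to size 4.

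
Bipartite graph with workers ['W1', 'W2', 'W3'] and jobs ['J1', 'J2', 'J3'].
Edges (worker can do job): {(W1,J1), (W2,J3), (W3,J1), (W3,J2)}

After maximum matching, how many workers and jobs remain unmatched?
Unmatched: 0 workers, 0 jobs

Maximum matching size: 3
Workers: 3 total, 3 matched, 0 unmatched
Jobs: 3 total, 3 matched, 0 unmatched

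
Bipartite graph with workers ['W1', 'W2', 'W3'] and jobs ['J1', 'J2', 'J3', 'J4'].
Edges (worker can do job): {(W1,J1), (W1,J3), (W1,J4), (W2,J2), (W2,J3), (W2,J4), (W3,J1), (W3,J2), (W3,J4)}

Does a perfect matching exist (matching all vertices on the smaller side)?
Yes, perfect matching exists (size 3)

Perfect matching: {(W1,J1), (W2,J2), (W3,J4)}
All 3 vertices on the smaller side are matched.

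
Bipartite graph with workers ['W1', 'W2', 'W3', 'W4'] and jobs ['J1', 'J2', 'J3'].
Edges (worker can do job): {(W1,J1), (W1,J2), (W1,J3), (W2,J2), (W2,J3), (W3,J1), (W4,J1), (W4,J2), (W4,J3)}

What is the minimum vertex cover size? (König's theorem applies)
Minimum vertex cover size = 3

By König's theorem: in bipartite graphs,
min vertex cover = max matching = 3

Maximum matching has size 3, so minimum vertex cover also has size 3.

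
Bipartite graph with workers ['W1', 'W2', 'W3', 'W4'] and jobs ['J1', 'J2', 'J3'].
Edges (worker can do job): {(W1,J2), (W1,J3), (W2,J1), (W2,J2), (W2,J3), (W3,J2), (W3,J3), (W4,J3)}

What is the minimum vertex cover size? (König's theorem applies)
Minimum vertex cover size = 3

By König's theorem: in bipartite graphs,
min vertex cover = max matching = 3

Maximum matching has size 3, so minimum vertex cover also has size 3.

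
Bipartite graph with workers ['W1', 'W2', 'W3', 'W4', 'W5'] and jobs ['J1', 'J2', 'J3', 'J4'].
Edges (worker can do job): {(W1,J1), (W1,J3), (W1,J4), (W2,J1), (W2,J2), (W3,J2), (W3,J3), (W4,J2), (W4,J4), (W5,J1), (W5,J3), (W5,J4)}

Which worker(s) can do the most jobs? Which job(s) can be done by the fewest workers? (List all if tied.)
Most versatile: W1, W5 (3 jobs); Least covered: J1, J2, J3, J4 (3 workers)

Worker degrees (jobs they can do): W1:3, W2:2, W3:2, W4:2, W5:3
Job degrees (workers who can do it): J1:3, J2:3, J3:3, J4:3

Maximum worker degree is 3, achieved by: W1, W5
Minimum job degree is 3, achieved by: J1, J2, J3, J4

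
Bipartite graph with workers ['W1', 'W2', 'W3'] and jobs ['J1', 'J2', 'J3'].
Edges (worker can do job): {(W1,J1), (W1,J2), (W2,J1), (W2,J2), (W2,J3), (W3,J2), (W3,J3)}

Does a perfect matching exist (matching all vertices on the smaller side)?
Yes, perfect matching exists (size 3)

Perfect matching: {(W1,J2), (W2,J1), (W3,J3)}
All 3 vertices on the smaller side are matched.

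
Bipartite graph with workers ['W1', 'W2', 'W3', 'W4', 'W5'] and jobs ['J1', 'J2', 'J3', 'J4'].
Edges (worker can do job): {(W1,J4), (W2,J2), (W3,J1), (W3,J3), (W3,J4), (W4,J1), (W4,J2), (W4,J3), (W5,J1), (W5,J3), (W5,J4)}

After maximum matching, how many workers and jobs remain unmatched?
Unmatched: 1 workers, 0 jobs

Maximum matching size: 4
Workers: 5 total, 4 matched, 1 unmatched
Jobs: 4 total, 4 matched, 0 unmatched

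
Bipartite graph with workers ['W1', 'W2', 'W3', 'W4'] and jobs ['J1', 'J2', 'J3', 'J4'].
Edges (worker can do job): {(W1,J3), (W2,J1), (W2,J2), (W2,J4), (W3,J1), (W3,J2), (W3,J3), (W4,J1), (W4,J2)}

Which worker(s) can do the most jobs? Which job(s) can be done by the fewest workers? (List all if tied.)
Most versatile: W2, W3 (3 jobs); Least covered: J4 (1 workers)

Worker degrees (jobs they can do): W1:1, W2:3, W3:3, W4:2
Job degrees (workers who can do it): J1:3, J2:3, J3:2, J4:1

Maximum worker degree is 3, achieved by: W2, W3
Minimum job degree is 1, achieved by: J4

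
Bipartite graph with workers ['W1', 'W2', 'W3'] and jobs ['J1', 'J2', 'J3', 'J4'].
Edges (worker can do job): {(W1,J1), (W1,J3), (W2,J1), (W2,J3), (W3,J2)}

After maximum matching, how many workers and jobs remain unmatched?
Unmatched: 0 workers, 1 jobs

Maximum matching size: 3
Workers: 3 total, 3 matched, 0 unmatched
Jobs: 4 total, 3 matched, 1 unmatched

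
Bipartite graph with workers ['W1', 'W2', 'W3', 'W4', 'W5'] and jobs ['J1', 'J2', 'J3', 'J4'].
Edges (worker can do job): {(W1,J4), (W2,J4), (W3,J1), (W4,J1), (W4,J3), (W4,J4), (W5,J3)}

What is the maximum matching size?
Maximum matching size = 3

Maximum matching: {(W3,J1), (W4,J4), (W5,J3)}
Size: 3

This assigns 3 workers to 3 distinct jobs.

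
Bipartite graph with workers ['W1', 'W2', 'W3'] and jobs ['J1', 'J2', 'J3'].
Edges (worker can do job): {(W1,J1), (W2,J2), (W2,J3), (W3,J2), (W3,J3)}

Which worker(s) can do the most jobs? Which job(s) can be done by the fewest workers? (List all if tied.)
Most versatile: W2, W3 (2 jobs); Least covered: J1 (1 workers)

Worker degrees (jobs they can do): W1:1, W2:2, W3:2
Job degrees (workers who can do it): J1:1, J2:2, J3:2

Maximum worker degree is 2, achieved by: W2, W3
Minimum job degree is 1, achieved by: J1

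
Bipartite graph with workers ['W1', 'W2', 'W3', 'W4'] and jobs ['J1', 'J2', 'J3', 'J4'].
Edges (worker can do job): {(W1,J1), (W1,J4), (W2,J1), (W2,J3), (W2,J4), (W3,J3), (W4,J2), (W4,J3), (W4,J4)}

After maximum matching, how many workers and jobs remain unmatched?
Unmatched: 0 workers, 0 jobs

Maximum matching size: 4
Workers: 4 total, 4 matched, 0 unmatched
Jobs: 4 total, 4 matched, 0 unmatched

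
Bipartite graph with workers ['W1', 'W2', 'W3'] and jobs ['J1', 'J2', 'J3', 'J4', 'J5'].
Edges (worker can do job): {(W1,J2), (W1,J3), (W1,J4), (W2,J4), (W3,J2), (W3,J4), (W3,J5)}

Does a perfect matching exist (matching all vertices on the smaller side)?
Yes, perfect matching exists (size 3)

Perfect matching: {(W1,J3), (W2,J4), (W3,J5)}
All 3 vertices on the smaller side are matched.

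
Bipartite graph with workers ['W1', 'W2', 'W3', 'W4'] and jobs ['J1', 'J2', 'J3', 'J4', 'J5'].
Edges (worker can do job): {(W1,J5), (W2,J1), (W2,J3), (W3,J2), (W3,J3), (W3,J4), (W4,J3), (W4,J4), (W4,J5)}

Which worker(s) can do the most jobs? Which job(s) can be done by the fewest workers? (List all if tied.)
Most versatile: W3, W4 (3 jobs); Least covered: J1, J2 (1 workers)

Worker degrees (jobs they can do): W1:1, W2:2, W3:3, W4:3
Job degrees (workers who can do it): J1:1, J2:1, J3:3, J4:2, J5:2

Maximum worker degree is 3, achieved by: W3, W4
Minimum job degree is 1, achieved by: J1, J2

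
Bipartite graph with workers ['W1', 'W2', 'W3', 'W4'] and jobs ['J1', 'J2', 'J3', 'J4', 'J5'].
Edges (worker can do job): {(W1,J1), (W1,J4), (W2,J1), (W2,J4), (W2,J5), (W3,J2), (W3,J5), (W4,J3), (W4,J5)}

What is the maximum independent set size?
Maximum independent set = 5

By König's theorem:
- Min vertex cover = Max matching = 4
- Max independent set = Total vertices - Min vertex cover
- Max independent set = 9 - 4 = 5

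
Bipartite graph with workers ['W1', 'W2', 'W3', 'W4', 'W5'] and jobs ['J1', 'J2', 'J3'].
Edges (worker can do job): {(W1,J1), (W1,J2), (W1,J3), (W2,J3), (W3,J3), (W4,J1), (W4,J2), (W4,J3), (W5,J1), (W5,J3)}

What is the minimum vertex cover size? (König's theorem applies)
Minimum vertex cover size = 3

By König's theorem: in bipartite graphs,
min vertex cover = max matching = 3

Maximum matching has size 3, so minimum vertex cover also has size 3.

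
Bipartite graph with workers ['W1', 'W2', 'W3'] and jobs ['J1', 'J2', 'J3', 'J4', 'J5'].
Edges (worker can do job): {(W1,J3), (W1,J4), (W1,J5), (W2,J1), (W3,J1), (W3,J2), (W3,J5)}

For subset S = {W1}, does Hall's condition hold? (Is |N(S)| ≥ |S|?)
Yes: |N(S)| = 3, |S| = 1

Subset S = {W1}
Neighbors N(S) = {J3, J4, J5}

|N(S)| = 3, |S| = 1
Hall's condition: |N(S)| ≥ |S| is satisfied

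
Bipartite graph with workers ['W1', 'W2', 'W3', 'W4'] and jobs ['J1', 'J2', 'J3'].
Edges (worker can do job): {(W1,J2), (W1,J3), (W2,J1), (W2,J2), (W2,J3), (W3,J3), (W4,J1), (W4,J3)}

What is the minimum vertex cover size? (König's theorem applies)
Minimum vertex cover size = 3

By König's theorem: in bipartite graphs,
min vertex cover = max matching = 3

Maximum matching has size 3, so minimum vertex cover also has size 3.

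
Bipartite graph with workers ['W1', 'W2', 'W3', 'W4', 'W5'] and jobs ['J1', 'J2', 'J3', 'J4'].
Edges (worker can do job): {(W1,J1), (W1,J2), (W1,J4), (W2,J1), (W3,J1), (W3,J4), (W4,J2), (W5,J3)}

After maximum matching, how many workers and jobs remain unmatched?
Unmatched: 1 workers, 0 jobs

Maximum matching size: 4
Workers: 5 total, 4 matched, 1 unmatched
Jobs: 4 total, 4 matched, 0 unmatched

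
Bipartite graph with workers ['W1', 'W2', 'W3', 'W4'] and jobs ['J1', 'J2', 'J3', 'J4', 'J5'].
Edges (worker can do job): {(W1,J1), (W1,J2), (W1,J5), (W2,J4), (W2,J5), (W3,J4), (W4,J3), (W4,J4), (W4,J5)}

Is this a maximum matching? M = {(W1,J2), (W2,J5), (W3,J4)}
No, size 3 is not maximum

Proposed matching has size 3.
Maximum matching size for this graph: 4.

This is NOT maximum - can be improved to size 4.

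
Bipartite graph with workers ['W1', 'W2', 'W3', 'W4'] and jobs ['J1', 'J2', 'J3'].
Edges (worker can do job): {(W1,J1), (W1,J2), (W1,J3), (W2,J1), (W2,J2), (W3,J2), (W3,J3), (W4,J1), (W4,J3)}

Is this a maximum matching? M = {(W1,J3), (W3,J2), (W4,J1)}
Yes, size 3 is maximum

Proposed matching has size 3.
Maximum matching size for this graph: 3.

This is a maximum matching.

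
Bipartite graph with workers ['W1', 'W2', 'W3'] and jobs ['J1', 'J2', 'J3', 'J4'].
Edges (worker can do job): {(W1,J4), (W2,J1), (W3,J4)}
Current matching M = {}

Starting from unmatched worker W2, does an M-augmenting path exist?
Yes: W2 → J1

An M-augmenting path alternates non-matching / matching edges, starting and ending at unmatched vertices.
Path: W2 → J1
(J1 is unmatched in M, so the path is augmenting.)
Flipping edges along this path would increase |M| from 0 to 1.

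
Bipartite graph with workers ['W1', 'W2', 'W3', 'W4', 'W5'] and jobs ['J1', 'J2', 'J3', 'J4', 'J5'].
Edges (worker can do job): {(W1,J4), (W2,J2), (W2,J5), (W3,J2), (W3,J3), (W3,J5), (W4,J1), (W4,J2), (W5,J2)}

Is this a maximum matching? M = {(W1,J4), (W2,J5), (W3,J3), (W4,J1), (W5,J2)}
Yes, size 5 is maximum

Proposed matching has size 5.
Maximum matching size for this graph: 5.

This is a maximum matching.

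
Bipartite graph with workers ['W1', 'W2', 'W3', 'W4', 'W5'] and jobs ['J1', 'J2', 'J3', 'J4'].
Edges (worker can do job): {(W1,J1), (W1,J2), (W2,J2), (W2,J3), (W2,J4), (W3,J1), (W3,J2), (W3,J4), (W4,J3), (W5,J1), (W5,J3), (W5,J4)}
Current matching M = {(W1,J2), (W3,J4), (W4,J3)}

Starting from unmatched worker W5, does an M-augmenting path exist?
Yes: W5 → J1

An M-augmenting path alternates non-matching / matching edges, starting and ending at unmatched vertices.
Path: W5 → J1
(J1 is unmatched in M, so the path is augmenting.)
Flipping edges along this path would increase |M| from 3 to 4.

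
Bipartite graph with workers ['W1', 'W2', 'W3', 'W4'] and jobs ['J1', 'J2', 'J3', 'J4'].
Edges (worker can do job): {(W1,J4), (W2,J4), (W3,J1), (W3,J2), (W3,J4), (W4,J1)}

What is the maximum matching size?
Maximum matching size = 3

Maximum matching: {(W1,J4), (W3,J2), (W4,J1)}
Size: 3

This assigns 3 workers to 3 distinct jobs.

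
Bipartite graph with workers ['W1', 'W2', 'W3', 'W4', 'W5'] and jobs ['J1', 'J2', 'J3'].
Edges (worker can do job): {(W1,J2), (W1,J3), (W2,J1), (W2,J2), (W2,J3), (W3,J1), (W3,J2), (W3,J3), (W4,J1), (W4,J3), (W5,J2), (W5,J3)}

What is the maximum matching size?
Maximum matching size = 3

Maximum matching: {(W3,J2), (W4,J1), (W5,J3)}
Size: 3

This assigns 3 workers to 3 distinct jobs.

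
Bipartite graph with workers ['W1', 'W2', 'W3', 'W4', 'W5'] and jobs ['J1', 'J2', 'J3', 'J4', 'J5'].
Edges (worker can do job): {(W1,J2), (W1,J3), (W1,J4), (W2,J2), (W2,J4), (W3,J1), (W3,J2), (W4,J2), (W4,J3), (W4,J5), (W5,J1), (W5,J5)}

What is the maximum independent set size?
Maximum independent set = 5

By König's theorem:
- Min vertex cover = Max matching = 5
- Max independent set = Total vertices - Min vertex cover
- Max independent set = 10 - 5 = 5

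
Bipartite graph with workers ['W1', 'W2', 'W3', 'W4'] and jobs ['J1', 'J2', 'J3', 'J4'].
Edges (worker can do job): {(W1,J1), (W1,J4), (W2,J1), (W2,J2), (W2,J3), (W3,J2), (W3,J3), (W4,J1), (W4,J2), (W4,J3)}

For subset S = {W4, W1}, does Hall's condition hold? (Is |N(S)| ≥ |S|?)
Yes: |N(S)| = 4, |S| = 2

Subset S = {W4, W1}
Neighbors N(S) = {J1, J2, J3, J4}

|N(S)| = 4, |S| = 2
Hall's condition: |N(S)| ≥ |S| is satisfied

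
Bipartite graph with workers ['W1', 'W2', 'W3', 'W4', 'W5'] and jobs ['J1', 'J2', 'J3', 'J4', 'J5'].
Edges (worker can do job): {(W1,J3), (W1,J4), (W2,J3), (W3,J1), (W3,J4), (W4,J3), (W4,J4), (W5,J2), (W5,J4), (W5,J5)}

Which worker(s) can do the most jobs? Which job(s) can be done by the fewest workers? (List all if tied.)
Most versatile: W5 (3 jobs); Least covered: J1, J2, J5 (1 workers)

Worker degrees (jobs they can do): W1:2, W2:1, W3:2, W4:2, W5:3
Job degrees (workers who can do it): J1:1, J2:1, J3:3, J4:4, J5:1

Maximum worker degree is 3, achieved by: W5
Minimum job degree is 1, achieved by: J1, J2, J5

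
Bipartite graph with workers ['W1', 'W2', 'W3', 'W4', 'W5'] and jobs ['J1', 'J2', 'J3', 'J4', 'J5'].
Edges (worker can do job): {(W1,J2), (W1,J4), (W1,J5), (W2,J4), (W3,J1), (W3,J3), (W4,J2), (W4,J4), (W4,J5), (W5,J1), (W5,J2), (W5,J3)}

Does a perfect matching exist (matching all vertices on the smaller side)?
Yes, perfect matching exists (size 5)

Perfect matching: {(W1,J5), (W2,J4), (W3,J1), (W4,J2), (W5,J3)}
All 5 vertices on the smaller side are matched.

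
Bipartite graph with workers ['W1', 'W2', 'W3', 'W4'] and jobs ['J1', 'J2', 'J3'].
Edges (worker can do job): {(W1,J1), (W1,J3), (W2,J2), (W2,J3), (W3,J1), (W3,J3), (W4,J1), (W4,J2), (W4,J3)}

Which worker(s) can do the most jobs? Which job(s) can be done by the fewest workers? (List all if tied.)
Most versatile: W4 (3 jobs); Least covered: J2 (2 workers)

Worker degrees (jobs they can do): W1:2, W2:2, W3:2, W4:3
Job degrees (workers who can do it): J1:3, J2:2, J3:4

Maximum worker degree is 3, achieved by: W4
Minimum job degree is 2, achieved by: J2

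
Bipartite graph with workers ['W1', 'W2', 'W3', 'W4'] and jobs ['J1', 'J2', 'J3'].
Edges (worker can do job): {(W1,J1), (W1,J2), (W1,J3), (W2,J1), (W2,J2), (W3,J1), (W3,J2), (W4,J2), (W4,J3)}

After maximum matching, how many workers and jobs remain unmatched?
Unmatched: 1 workers, 0 jobs

Maximum matching size: 3
Workers: 4 total, 3 matched, 1 unmatched
Jobs: 3 total, 3 matched, 0 unmatched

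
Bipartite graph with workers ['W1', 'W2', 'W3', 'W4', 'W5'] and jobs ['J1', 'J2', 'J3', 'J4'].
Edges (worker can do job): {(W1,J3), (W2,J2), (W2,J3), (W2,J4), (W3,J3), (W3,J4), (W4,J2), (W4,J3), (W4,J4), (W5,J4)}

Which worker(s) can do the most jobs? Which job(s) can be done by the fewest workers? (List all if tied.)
Most versatile: W2, W4 (3 jobs); Least covered: J1 (0 workers)

Worker degrees (jobs they can do): W1:1, W2:3, W3:2, W4:3, W5:1
Job degrees (workers who can do it): J1:0, J2:2, J3:4, J4:4

Maximum worker degree is 3, achieved by: W2, W4
Minimum job degree is 0, achieved by: J1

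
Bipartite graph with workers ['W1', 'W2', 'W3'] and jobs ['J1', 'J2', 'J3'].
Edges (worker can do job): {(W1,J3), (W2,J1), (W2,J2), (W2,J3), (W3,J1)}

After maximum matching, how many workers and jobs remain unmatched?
Unmatched: 0 workers, 0 jobs

Maximum matching size: 3
Workers: 3 total, 3 matched, 0 unmatched
Jobs: 3 total, 3 matched, 0 unmatched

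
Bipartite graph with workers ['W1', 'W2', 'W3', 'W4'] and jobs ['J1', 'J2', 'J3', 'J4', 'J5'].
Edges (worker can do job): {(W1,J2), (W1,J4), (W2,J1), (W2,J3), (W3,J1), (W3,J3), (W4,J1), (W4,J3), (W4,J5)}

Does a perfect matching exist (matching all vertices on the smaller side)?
Yes, perfect matching exists (size 4)

Perfect matching: {(W1,J4), (W2,J3), (W3,J1), (W4,J5)}
All 4 vertices on the smaller side are matched.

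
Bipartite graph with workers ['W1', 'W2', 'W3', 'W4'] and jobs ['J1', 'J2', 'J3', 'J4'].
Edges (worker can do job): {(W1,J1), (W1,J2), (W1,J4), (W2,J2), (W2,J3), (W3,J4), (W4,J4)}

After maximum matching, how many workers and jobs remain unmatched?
Unmatched: 1 workers, 1 jobs

Maximum matching size: 3
Workers: 4 total, 3 matched, 1 unmatched
Jobs: 4 total, 3 matched, 1 unmatched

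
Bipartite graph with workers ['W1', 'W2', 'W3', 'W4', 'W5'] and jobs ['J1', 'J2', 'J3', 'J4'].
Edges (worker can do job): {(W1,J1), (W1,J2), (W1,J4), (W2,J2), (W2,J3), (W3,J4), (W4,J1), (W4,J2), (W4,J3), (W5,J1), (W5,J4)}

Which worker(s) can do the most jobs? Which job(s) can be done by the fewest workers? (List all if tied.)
Most versatile: W1, W4 (3 jobs); Least covered: J3 (2 workers)

Worker degrees (jobs they can do): W1:3, W2:2, W3:1, W4:3, W5:2
Job degrees (workers who can do it): J1:3, J2:3, J3:2, J4:3

Maximum worker degree is 3, achieved by: W1, W4
Minimum job degree is 2, achieved by: J3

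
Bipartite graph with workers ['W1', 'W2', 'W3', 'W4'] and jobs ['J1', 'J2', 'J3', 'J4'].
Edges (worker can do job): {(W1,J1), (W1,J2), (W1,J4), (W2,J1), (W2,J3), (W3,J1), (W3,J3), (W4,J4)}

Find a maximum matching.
Matching: {(W1,J2), (W2,J1), (W3,J3), (W4,J4)}

Maximum matching (size 4):
  W1 → J2
  W2 → J1
  W3 → J3
  W4 → J4

Each worker is assigned to at most one job, and each job to at most one worker.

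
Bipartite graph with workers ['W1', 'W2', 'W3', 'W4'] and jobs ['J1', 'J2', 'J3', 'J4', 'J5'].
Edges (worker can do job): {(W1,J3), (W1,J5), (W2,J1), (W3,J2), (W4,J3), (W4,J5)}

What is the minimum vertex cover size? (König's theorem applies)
Minimum vertex cover size = 4

By König's theorem: in bipartite graphs,
min vertex cover = max matching = 4

Maximum matching has size 4, so minimum vertex cover also has size 4.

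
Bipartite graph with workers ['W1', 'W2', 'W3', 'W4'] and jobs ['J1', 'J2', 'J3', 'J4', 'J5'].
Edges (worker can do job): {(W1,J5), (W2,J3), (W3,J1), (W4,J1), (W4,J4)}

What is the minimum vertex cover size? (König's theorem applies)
Minimum vertex cover size = 4

By König's theorem: in bipartite graphs,
min vertex cover = max matching = 4

Maximum matching has size 4, so minimum vertex cover also has size 4.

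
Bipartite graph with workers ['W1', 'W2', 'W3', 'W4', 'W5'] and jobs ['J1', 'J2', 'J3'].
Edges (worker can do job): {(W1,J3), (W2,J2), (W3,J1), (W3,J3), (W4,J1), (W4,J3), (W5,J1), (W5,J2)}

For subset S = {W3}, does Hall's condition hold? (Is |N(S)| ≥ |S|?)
Yes: |N(S)| = 2, |S| = 1

Subset S = {W3}
Neighbors N(S) = {J1, J3}

|N(S)| = 2, |S| = 1
Hall's condition: |N(S)| ≥ |S| is satisfied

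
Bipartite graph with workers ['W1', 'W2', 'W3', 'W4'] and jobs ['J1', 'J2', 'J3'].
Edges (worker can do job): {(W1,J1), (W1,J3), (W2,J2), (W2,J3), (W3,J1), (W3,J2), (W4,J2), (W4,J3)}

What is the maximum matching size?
Maximum matching size = 3

Maximum matching: {(W1,J1), (W3,J2), (W4,J3)}
Size: 3

This assigns 3 workers to 3 distinct jobs.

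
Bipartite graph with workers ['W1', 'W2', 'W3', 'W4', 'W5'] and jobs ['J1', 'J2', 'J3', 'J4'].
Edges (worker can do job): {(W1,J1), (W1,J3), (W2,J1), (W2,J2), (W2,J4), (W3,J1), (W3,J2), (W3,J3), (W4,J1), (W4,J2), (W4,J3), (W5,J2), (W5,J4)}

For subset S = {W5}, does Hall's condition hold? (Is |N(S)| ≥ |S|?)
Yes: |N(S)| = 2, |S| = 1

Subset S = {W5}
Neighbors N(S) = {J2, J4}

|N(S)| = 2, |S| = 1
Hall's condition: |N(S)| ≥ |S| is satisfied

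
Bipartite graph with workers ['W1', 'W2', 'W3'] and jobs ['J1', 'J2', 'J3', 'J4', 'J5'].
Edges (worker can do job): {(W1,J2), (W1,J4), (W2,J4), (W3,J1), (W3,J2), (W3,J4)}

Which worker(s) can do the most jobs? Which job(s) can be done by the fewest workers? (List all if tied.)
Most versatile: W3 (3 jobs); Least covered: J3, J5 (0 workers)

Worker degrees (jobs they can do): W1:2, W2:1, W3:3
Job degrees (workers who can do it): J1:1, J2:2, J3:0, J4:3, J5:0

Maximum worker degree is 3, achieved by: W3
Minimum job degree is 0, achieved by: J3, J5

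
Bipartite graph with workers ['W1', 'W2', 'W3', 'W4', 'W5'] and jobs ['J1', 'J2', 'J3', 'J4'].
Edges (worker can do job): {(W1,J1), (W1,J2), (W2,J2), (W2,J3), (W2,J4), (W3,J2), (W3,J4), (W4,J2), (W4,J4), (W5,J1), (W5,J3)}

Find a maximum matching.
Matching: {(W2,J3), (W3,J2), (W4,J4), (W5,J1)}

Maximum matching (size 4):
  W2 → J3
  W3 → J2
  W4 → J4
  W5 → J1

Each worker is assigned to at most one job, and each job to at most one worker.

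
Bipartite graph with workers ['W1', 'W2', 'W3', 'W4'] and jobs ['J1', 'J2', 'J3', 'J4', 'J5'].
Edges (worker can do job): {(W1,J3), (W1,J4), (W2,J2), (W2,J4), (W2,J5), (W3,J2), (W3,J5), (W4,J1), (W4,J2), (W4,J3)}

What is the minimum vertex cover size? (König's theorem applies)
Minimum vertex cover size = 4

By König's theorem: in bipartite graphs,
min vertex cover = max matching = 4

Maximum matching has size 4, so minimum vertex cover also has size 4.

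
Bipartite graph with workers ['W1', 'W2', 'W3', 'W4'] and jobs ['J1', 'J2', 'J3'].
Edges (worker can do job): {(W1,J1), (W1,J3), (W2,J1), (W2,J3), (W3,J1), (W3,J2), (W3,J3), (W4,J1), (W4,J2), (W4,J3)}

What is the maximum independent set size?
Maximum independent set = 4

By König's theorem:
- Min vertex cover = Max matching = 3
- Max independent set = Total vertices - Min vertex cover
- Max independent set = 7 - 3 = 4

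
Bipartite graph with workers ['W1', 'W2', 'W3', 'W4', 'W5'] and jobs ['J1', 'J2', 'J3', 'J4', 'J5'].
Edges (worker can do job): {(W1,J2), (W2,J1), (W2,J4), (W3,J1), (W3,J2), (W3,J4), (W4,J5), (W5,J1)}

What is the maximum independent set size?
Maximum independent set = 6

By König's theorem:
- Min vertex cover = Max matching = 4
- Max independent set = Total vertices - Min vertex cover
- Max independent set = 10 - 4 = 6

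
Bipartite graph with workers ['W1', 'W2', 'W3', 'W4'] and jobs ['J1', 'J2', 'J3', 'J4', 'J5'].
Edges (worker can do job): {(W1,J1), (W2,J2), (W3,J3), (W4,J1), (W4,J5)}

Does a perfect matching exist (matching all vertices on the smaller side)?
Yes, perfect matching exists (size 4)

Perfect matching: {(W1,J1), (W2,J2), (W3,J3), (W4,J5)}
All 4 vertices on the smaller side are matched.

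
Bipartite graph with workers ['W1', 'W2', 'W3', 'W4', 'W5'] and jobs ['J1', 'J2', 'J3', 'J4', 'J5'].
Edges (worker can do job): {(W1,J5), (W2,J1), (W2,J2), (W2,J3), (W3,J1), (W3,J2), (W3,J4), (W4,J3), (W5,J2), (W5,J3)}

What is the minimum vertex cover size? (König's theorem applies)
Minimum vertex cover size = 5

By König's theorem: in bipartite graphs,
min vertex cover = max matching = 5

Maximum matching has size 5, so minimum vertex cover also has size 5.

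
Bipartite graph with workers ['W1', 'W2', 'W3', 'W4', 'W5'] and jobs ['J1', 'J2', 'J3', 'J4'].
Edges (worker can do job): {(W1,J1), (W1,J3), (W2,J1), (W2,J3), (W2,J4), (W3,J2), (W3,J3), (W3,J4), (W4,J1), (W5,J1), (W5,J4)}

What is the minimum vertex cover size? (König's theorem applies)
Minimum vertex cover size = 4

By König's theorem: in bipartite graphs,
min vertex cover = max matching = 4

Maximum matching has size 4, so minimum vertex cover also has size 4.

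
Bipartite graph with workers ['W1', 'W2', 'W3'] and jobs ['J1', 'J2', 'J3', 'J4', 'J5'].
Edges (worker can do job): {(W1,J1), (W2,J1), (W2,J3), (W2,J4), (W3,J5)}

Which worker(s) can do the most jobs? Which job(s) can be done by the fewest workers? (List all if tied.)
Most versatile: W2 (3 jobs); Least covered: J2 (0 workers)

Worker degrees (jobs they can do): W1:1, W2:3, W3:1
Job degrees (workers who can do it): J1:2, J2:0, J3:1, J4:1, J5:1

Maximum worker degree is 3, achieved by: W2
Minimum job degree is 0, achieved by: J2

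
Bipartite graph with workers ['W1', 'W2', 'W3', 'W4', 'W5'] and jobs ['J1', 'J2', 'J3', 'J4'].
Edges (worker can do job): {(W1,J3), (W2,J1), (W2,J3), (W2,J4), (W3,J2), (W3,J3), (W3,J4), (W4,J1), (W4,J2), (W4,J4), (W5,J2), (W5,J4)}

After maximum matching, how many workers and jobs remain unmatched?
Unmatched: 1 workers, 0 jobs

Maximum matching size: 4
Workers: 5 total, 4 matched, 1 unmatched
Jobs: 4 total, 4 matched, 0 unmatched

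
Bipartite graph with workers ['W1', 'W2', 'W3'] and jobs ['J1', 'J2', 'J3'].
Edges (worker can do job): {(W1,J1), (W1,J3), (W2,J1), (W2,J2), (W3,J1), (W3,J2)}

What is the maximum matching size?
Maximum matching size = 3

Maximum matching: {(W1,J3), (W2,J2), (W3,J1)}
Size: 3

This assigns 3 workers to 3 distinct jobs.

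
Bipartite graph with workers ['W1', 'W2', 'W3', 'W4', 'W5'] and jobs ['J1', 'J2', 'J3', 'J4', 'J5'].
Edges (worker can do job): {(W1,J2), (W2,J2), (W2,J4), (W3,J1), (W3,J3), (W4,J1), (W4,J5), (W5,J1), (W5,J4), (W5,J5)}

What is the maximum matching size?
Maximum matching size = 5

Maximum matching: {(W1,J2), (W2,J4), (W3,J3), (W4,J1), (W5,J5)}
Size: 5

This assigns 5 workers to 5 distinct jobs.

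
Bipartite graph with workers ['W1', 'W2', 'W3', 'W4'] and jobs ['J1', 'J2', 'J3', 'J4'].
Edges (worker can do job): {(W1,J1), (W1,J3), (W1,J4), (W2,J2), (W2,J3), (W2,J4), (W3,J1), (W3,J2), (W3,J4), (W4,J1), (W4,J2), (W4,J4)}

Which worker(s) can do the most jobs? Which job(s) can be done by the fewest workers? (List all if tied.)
Most versatile: W1, W2, W3, W4 (3 jobs); Least covered: J3 (2 workers)

Worker degrees (jobs they can do): W1:3, W2:3, W3:3, W4:3
Job degrees (workers who can do it): J1:3, J2:3, J3:2, J4:4

Maximum worker degree is 3, achieved by: W1, W2, W3, W4
Minimum job degree is 2, achieved by: J3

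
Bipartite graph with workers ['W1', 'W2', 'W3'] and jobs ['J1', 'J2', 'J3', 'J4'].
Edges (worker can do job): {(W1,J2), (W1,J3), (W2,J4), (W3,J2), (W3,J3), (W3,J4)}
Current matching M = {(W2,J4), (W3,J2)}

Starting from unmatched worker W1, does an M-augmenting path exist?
Yes: W1 → J3

An M-augmenting path alternates non-matching / matching edges, starting and ending at unmatched vertices.
Path: W1 → J3
(J3 is unmatched in M, so the path is augmenting.)
Flipping edges along this path would increase |M| from 2 to 3.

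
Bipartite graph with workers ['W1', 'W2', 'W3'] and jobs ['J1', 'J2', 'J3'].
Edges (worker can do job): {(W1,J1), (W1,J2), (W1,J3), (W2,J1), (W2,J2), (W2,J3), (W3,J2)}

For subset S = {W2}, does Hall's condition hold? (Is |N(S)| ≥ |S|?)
Yes: |N(S)| = 3, |S| = 1

Subset S = {W2}
Neighbors N(S) = {J1, J2, J3}

|N(S)| = 3, |S| = 1
Hall's condition: |N(S)| ≥ |S| is satisfied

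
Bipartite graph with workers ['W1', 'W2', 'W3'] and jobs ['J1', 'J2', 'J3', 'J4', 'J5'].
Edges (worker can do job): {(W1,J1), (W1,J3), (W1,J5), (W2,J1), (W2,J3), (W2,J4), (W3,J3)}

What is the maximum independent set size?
Maximum independent set = 5

By König's theorem:
- Min vertex cover = Max matching = 3
- Max independent set = Total vertices - Min vertex cover
- Max independent set = 8 - 3 = 5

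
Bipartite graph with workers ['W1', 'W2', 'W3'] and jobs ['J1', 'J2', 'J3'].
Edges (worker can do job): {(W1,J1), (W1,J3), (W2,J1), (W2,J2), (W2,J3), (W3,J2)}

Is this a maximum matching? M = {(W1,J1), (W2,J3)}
No, size 2 is not maximum

Proposed matching has size 2.
Maximum matching size for this graph: 3.

This is NOT maximum - can be improved to size 3.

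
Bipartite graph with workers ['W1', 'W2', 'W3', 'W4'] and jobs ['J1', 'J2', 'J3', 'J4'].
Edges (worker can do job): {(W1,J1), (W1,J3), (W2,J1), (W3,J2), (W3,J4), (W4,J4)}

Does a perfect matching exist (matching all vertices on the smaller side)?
Yes, perfect matching exists (size 4)

Perfect matching: {(W1,J3), (W2,J1), (W3,J2), (W4,J4)}
All 4 vertices on the smaller side are matched.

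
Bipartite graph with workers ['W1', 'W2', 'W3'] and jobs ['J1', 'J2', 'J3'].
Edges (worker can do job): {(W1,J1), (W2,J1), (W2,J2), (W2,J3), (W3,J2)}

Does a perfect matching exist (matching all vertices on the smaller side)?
Yes, perfect matching exists (size 3)

Perfect matching: {(W1,J1), (W2,J3), (W3,J2)}
All 3 vertices on the smaller side are matched.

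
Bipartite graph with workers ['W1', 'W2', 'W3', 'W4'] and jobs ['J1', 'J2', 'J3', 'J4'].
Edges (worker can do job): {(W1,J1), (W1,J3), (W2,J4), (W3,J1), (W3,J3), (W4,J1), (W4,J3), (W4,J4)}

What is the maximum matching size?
Maximum matching size = 3

Maximum matching: {(W2,J4), (W3,J1), (W4,J3)}
Size: 3

This assigns 3 workers to 3 distinct jobs.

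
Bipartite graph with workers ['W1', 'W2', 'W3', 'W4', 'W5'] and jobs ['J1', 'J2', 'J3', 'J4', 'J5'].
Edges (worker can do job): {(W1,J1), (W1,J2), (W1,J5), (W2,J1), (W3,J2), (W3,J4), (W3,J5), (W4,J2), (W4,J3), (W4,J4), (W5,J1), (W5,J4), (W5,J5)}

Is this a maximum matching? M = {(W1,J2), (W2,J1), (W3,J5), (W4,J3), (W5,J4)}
Yes, size 5 is maximum

Proposed matching has size 5.
Maximum matching size for this graph: 5.

This is a maximum matching.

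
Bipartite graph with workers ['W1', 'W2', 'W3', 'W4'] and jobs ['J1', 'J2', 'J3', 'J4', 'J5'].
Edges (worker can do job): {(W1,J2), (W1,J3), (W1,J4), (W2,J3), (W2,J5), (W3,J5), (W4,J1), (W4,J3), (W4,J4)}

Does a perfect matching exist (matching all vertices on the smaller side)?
Yes, perfect matching exists (size 4)

Perfect matching: {(W1,J2), (W2,J3), (W3,J5), (W4,J1)}
All 4 vertices on the smaller side are matched.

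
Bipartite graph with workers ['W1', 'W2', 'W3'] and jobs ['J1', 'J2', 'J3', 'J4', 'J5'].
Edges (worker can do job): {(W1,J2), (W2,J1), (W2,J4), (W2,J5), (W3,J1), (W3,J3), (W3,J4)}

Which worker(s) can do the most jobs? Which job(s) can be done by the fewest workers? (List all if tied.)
Most versatile: W2, W3 (3 jobs); Least covered: J2, J3, J5 (1 workers)

Worker degrees (jobs they can do): W1:1, W2:3, W3:3
Job degrees (workers who can do it): J1:2, J2:1, J3:1, J4:2, J5:1

Maximum worker degree is 3, achieved by: W2, W3
Minimum job degree is 1, achieved by: J2, J3, J5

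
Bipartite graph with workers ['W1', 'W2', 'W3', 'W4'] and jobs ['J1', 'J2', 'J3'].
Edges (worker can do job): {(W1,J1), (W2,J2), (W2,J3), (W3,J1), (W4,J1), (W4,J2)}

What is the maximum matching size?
Maximum matching size = 3

Maximum matching: {(W2,J3), (W3,J1), (W4,J2)}
Size: 3

This assigns 3 workers to 3 distinct jobs.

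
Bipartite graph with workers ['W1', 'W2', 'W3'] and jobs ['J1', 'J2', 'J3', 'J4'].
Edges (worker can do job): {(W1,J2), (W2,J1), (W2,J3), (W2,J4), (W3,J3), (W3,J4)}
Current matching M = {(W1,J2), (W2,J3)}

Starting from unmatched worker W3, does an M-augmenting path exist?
Yes: W3 → J4

An M-augmenting path alternates non-matching / matching edges, starting and ending at unmatched vertices.
Path: W3 → J4
(J4 is unmatched in M, so the path is augmenting.)
Flipping edges along this path would increase |M| from 2 to 3.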